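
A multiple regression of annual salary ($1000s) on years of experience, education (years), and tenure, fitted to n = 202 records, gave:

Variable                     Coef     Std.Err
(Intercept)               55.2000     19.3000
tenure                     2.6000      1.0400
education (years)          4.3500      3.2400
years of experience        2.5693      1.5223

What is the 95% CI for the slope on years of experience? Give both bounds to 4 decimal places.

Read off: b = 2.5693, SE = 1.5223 for years of experience.
df = n − k − 1 = 202 − 3 − 1 = 198.
t* = t_{0.025, 198} = 1.972017.
Margin = t* × SE = 1.972017 × 1.5223 = 3.002002.
CI: 2.5693 ± 3.002002 → (-0.4327, 5.5713).

(-0.4327, 5.5713)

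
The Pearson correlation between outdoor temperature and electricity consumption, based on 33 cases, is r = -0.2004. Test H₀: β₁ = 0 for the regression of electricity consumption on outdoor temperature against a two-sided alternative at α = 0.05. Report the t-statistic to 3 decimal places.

t = -1.139

t = r·√(n − 2)/√(1 − r²) = -0.2004·√31/√0.95984 = -1.139.
df = n − 2 = 31.
Two-sided p ≈ 0.2635, which is ≥ 0.05, so fail to reject H₀.
The data do not give significant evidence of a linear association between outdoor temperature and electricity consumption.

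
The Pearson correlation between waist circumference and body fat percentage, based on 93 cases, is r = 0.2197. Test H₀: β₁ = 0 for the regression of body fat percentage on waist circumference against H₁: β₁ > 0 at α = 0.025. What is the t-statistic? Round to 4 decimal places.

t = r·√(n − 2)/√(1 − r²) = 0.2197·√91/√0.951732 = 2.1483.
df = n − 2 = 91.
One-sided p ≈ 0.0172, which is < 0.025, so reject H₀.
There is evidence of a linear association between waist circumference and body fat percentage.

t = 2.1483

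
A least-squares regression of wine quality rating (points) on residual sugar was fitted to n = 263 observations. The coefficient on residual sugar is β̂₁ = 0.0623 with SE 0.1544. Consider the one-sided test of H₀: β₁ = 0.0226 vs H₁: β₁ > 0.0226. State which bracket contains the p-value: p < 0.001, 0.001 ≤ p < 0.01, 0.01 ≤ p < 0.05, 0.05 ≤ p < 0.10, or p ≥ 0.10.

p ≥ 0.10

t = (0.0623 − 0.0226) / 0.1544 = 0.257.
df = n − 2 = 263 − 2 = 261.
One-sided p = P(T_{261} > t) ≈ 0.3986.
So p ≥ 0.10.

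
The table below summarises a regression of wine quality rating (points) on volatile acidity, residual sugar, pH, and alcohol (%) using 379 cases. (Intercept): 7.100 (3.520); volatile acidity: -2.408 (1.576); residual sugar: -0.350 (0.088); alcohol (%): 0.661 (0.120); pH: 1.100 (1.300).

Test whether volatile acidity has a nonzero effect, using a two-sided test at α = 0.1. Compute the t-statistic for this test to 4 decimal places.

t = -1.5279

Read off: b = -2.408, SE = 1.576 for volatile acidity.
H₀: β₁ = 0 vs H₁: β₁ ≠ 0.
t = -2.408 / 1.576 = -1.5279.
df = n − k − 1 = 379 − 4 − 1 = 374.
Two-sided p ≈ 0.1274, which is ≥ 0.1, so fail to reject H₀.
The data do not give significant evidence of an association between volatile acidity and wine quality rating, after adjusting for the other predictors.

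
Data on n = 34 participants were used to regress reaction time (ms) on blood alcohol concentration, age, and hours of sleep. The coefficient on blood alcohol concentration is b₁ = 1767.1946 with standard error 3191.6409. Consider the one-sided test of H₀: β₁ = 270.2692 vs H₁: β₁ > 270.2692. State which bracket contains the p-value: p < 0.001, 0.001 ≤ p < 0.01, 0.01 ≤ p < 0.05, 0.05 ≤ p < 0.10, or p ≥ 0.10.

t = (1767.1946 − 270.2692) / 3191.6409 = 0.469.
df = n − k − 1 = 34 − 3 − 1 = 30.
One-sided p = P(T_{30} > t) ≈ 0.3212.
So p ≥ 0.10.

p ≥ 0.10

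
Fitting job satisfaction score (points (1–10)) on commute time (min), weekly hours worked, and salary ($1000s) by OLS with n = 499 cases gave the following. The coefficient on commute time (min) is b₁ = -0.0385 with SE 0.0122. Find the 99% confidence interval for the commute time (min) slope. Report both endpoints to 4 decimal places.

df = n − k − 1 = 499 − 3 − 1 = 495.
t* = t_{0.005, 495} = 2.585798.
Margin = t* × SE = 2.585798 × 0.0122 = 0.031547.
CI: -0.0385 ± 0.031547 → (-0.0700, -0.0070).
With 99% confidence, each one-unit increase in commute time (min) is associated with a change of between -0.0700 and -0.0070 points (1–10) in job satisfaction score, holding the other predictors fixed.

(-0.0700, -0.0070)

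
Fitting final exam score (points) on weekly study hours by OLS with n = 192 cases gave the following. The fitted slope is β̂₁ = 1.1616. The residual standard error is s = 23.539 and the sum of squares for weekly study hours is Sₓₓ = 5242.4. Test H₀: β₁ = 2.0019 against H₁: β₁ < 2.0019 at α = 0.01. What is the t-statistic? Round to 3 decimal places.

SE(β̂₁) = s/√Sₓₓ = 23.539/√5242.4 = 0.325104.
t = (1.1616 − 2.0019) / 0.325104 = -2.585.
df = n − 2 = 190.
One-sided p ≈ 0.0052, which is < 0.01, so reject H₀.
There is evidence that the true slope on weekly study hours is below 2.0019 points per unit.

t = -2.585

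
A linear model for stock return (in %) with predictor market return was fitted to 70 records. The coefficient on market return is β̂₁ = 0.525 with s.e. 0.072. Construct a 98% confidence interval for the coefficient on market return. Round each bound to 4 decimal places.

(0.3535, 0.6965)

df = n − 2 = 70 − 2 = 68.
t* = t_{0.01, 68} = 2.382446.
Margin = t* × SE = 2.382446 × 0.072 = 0.171536.
CI: 0.525 ± 0.171536 → (0.3535, 0.6965).
With 98% confidence, each one-unit increase in market return is associated with a change of between 0.3535 and 0.6965 % in stock return.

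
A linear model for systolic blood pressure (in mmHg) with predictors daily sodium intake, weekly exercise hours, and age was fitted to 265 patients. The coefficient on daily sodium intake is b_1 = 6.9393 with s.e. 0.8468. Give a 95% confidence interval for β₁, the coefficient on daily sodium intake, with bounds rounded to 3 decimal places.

df = n − k − 1 = 265 − 3 − 1 = 261.
t* = t_{0.025, 261} = 1.969095.
Margin = t* × SE = 1.969095 × 0.8468 = 1.66743.
CI: 6.9393 ± 1.66743 → (5.272, 8.607).
With 95% confidence, each one-unit increase in daily sodium intake is associated with a change of between 5.272 and 8.607 mmHg in systolic blood pressure, holding the other predictors fixed.

(5.272, 8.607)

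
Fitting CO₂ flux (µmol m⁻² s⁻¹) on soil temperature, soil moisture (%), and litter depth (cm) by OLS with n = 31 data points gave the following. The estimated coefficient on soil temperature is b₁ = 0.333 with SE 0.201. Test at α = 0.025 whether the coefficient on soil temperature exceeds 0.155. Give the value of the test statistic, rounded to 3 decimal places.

t = 0.886

H₀: β₁ = 0.155 vs H₁: β₁ > 0.155.
t = (b₁ − β₁⁰)/SE = (0.333 − 0.155) / 0.201 = 0.886.
df = n − k − 1 = 31 − 3 − 1 = 27.
One-sided p ≈ 0.1918, which is ≥ 0.025, so fail to reject H₀.
The data do not give significant evidence that the true slope on soil temperature exceeds 0.155 µmol m⁻² s⁻¹ per unit, holding the other predictors fixed.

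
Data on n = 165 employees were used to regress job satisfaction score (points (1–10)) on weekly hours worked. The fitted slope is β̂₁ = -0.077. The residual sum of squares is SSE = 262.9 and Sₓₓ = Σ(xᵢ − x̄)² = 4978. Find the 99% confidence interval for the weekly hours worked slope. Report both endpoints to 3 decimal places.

MSE = SSE/(n − 2) = 262.9/163 = 1.61288.
SE(β̂₁) = √(MSE/Sₓₓ) = √(1.61288/4978) = 0.0180001.
df = n − 2 = 163.
t* = t_{0.005, 163} = 2.606328.
Margin = t* × SE = 2.606328 × 0.0180001 = 0.04691.
CI: -0.077 ± 0.04691 → (-0.124, -0.030).
With 99% confidence, each one-unit increase in weekly hours worked is associated with a change of between -0.124 and -0.030 points (1–10) in job satisfaction score.

(-0.124, -0.030)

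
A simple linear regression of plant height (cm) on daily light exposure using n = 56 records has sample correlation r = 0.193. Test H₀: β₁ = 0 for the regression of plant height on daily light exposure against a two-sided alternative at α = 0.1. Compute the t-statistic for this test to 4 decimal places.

t = r·√(n − 2)/√(1 − r²) = 0.193·√54/√0.962751 = 1.4454.
df = n − 2 = 54.
Two-sided p ≈ 0.1541, which is ≥ 0.1, so fail to reject H₀.
The data do not give significant evidence of a linear association between daily light exposure and plant height.

t = 1.4454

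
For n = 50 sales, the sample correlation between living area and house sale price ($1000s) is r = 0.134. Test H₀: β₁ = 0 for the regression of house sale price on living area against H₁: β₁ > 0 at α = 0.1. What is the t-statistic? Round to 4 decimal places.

t = 0.9368

t = r·√(n − 2)/√(1 − r²) = 0.134·√48/√0.982044 = 0.9368.
df = n − 2 = 48.
One-sided p ≈ 0.1768, which is ≥ 0.1, so fail to reject H₀.
The data do not give significant evidence of a linear association between living area and house sale price.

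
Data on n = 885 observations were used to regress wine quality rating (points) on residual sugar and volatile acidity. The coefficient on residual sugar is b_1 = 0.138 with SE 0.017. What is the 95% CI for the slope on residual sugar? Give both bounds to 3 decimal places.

df = n − k − 1 = 885 − 2 − 1 = 882.
t* = t_{0.025, 882} = 1.962657.
Margin = t* × SE = 1.962657 × 0.017 = 0.03337.
CI: 0.138 ± 0.03337 → (0.105, 0.171).
With 95% confidence, each one-unit increase in residual sugar is associated with a change of between 0.105 and 0.171 points in wine quality rating, holding the other predictors fixed.

(0.105, 0.171)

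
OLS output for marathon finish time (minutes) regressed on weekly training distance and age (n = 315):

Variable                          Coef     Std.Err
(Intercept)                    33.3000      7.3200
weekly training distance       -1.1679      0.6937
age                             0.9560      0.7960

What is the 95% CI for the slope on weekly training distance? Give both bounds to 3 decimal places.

(-2.533, 0.197)

Read off: b = -1.1679, SE = 0.6937 for weekly training distance.
df = n − k − 1 = 315 − 2 − 1 = 312.
t* = t_{0.025, 312} = 1.967596.
Margin = t* × SE = 1.967596 × 0.6937 = 1.36492.
CI: -1.1679 ± 1.36492 → (-2.533, 0.197).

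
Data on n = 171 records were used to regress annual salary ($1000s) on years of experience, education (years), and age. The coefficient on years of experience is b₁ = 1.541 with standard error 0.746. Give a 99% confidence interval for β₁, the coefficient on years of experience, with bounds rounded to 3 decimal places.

(-0.403, 3.485)

df = n − k − 1 = 171 − 3 − 1 = 167.
t* = t_{0.005, 167} = 2.605589.
Margin = t* × SE = 2.605589 × 0.746 = 1.94377.
CI: 1.541 ± 1.94377 → (-0.403, 3.485).
With 99% confidence, each one-unit increase in years of experience is associated with a change of between -0.403 and 3.485 $1000s in annual salary, holding the other predictors fixed.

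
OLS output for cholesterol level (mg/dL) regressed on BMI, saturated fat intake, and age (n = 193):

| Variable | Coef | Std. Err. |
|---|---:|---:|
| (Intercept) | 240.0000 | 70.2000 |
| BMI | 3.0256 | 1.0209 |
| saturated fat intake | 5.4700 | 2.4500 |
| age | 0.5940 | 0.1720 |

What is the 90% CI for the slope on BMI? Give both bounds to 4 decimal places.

Read off: b = 3.0256, SE = 1.0209 for BMI.
df = n − k − 1 = 193 − 3 − 1 = 189.
t* = t_{0.05, 189} = 1.652956.
Margin = t* × SE = 1.652956 × 1.0209 = 1.687503.
CI: 3.0256 ± 1.687503 → (1.3381, 4.7131).

(1.3381, 4.7131)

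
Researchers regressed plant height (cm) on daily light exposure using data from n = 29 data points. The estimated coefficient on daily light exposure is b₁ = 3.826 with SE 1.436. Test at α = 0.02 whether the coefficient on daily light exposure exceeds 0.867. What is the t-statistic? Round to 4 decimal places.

t = 2.0606

H₀: β₁ = 0.867 vs H₁: β₁ > 0.867.
t = (b₁ − β₁⁰)/SE = (3.826 − 0.867) / 1.436 = 2.0606.
df = n − 2 = 29 − 2 = 27.
One-sided p ≈ 0.0245, which is ≥ 0.02, so fail to reject H₀.
The data do not give significant evidence that the true slope on daily light exposure exceeds 0.867 cm per unit.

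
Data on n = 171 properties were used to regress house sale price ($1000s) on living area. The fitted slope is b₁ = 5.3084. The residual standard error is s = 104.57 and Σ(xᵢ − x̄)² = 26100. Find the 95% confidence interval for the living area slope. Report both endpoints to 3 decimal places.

(4.031, 6.586)

SE(b₁) = s/√Sₓₓ = 104.57/√26100 = 0.647272.
df = n − 2 = 169.
t* = t_{0.025, 169} = 1.9741.
Margin = t* × SE = 1.9741 × 0.647272 = 1.27778.
CI: 5.3084 ± 1.27778 → (4.031, 6.586).
With 95% confidence, each one-unit increase in living area is associated with a change of between 4.031 and 6.586 $1000s in house sale price.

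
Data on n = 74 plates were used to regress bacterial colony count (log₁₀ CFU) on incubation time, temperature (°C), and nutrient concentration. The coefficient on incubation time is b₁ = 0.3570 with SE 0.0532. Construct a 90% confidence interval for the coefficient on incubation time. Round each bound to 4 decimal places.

df = n − k − 1 = 74 − 3 − 1 = 70.
t* = t_{0.05, 70} = 1.666914.
Margin = t* × SE = 1.666914 × 0.0532 = 0.088680.
CI: 0.3570 ± 0.088680 → (0.2683, 0.4457).
With 90% confidence, each one-unit increase in incubation time is associated with a change of between 0.2683 and 0.4457 log₁₀ CFU in bacterial colony count, holding the other predictors fixed.

(0.2683, 0.4457)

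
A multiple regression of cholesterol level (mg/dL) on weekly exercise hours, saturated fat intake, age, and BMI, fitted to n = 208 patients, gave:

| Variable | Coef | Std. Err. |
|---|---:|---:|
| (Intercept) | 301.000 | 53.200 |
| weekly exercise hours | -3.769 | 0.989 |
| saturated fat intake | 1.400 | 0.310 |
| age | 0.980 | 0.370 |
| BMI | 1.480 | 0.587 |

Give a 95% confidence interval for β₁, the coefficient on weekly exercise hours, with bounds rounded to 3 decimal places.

(-5.719, -1.819)

Read off: b = -3.769, SE = 0.989 for weekly exercise hours.
df = n − k − 1 = 208 − 4 − 1 = 203.
t* = t_{0.025, 203} = 1.971719.
Margin = t* × SE = 1.971719 × 0.989 = 1.95003.
CI: -3.769 ± 1.95003 → (-5.719, -1.819).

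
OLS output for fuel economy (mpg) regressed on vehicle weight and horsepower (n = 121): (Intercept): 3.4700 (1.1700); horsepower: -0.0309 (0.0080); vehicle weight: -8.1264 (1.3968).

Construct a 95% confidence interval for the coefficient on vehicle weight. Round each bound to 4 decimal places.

(-10.8924, -5.3604)

Read off: b = -8.1264, SE = 1.3968 for vehicle weight.
df = n − k − 1 = 121 − 2 − 1 = 118.
t* = t_{0.025, 118} = 1.980272.
Margin = t* × SE = 1.980272 × 1.3968 = 2.766044.
CI: -8.1264 ± 2.766044 → (-10.8924, -5.3604).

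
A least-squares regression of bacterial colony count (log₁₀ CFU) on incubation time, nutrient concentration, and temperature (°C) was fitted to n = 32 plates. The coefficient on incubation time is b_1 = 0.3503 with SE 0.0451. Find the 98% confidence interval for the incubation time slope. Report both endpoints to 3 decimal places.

(0.239, 0.462)

df = n − k − 1 = 32 − 3 − 1 = 28.
t* = t_{0.01, 28} = 2.46714.
Margin = t* × SE = 2.46714 × 0.0451 = 0.11127.
CI: 0.3503 ± 0.11127 → (0.239, 0.462).
With 98% confidence, each one-unit increase in incubation time is associated with a change of between 0.239 and 0.462 log₁₀ CFU in bacterial colony count, holding the other predictors fixed.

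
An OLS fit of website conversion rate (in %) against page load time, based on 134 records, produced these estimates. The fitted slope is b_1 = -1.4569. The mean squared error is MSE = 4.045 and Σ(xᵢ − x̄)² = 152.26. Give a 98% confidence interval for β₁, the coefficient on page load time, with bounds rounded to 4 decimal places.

(-1.8407, -1.0731)

SE(b_1) = √(MSE/Sₓₓ) = √(4.045/152.26) = 0.162992.
df = n − 2 = 132.
t* = t_{0.01, 132} = 2.35493.
Margin = t* × SE = 2.35493 × 0.162992 = 0.383835.
CI: -1.4569 ± 0.383835 → (-1.8407, -1.0731).
With 98% confidence, each one-unit increase in page load time is associated with a change of between -1.8407 and -1.0731 % in website conversion rate.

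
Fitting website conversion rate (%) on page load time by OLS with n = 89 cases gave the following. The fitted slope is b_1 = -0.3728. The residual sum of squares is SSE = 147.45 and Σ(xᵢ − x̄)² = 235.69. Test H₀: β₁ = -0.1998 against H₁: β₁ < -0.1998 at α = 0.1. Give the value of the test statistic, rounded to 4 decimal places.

t = -2.0401

MSE = SSE/(n − 2) = 147.45/87 = 1.69483.
SE(b_1) = √(MSE/Sₓₓ) = √(1.69483/235.69) = 0.0847993.
t = (-0.3728 − (-0.1998)) / 0.0847993 = -2.0401.
df = n − 2 = 87.
One-sided p ≈ 0.0222, which is < 0.1, so reject H₀.
There is evidence that the true slope on page load time is below -0.1998 % per unit.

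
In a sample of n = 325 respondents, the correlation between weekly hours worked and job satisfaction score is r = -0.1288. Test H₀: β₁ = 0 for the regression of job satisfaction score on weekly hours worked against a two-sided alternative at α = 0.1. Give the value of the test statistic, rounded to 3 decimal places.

t = r·√(n − 2)/√(1 − r²) = -0.1288·√323/√0.983411 = -2.334.
df = n − 2 = 323.
Two-sided p ≈ 0.0202, which is < 0.1, so reject H₀.
There is evidence of a linear association between weekly hours worked and job satisfaction score.

t = -2.334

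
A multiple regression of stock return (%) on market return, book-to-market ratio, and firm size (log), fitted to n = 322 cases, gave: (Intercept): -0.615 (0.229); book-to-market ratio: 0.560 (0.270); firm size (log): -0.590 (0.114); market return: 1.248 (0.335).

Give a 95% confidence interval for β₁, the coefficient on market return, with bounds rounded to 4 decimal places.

Read off: b = 1.248, SE = 0.335 for market return.
df = n − k − 1 = 322 − 3 − 1 = 318.
t* = t_{0.025, 318} = 1.967452.
Margin = t* × SE = 1.967452 × 0.335 = 0.659096.
CI: 1.248 ± 0.659096 → (0.5889, 1.9071).

(0.5889, 1.9071)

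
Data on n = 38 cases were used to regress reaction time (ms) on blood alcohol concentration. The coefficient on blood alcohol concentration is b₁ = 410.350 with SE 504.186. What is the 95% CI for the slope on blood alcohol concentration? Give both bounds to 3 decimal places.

(-612.187, 1432.887)

df = n − 2 = 38 − 2 = 36.
t* = t_{0.025, 36} = 2.028094.
Margin = t* × SE = 2.028094 × 504.186 = 1022.53660.
CI: 410.350 ± 1022.53660 → (-612.187, 1432.887).
With 95% confidence, each one-unit increase in blood alcohol concentration is associated with a change of between -612.187 and 1432.887 ms in reaction time.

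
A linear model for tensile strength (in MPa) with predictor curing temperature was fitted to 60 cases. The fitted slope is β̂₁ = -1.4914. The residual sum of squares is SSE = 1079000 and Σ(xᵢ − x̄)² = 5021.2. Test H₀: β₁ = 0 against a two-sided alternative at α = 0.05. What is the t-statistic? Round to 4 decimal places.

t = -0.7748

MSE = SSE/(n − 2) = 1079000/58 = 18603.4.
SE(β̂₁) = √(MSE/Sₓₓ) = √(18603.4/5021.2) = 1.92483.
t = -1.4914 / 1.92483 = -0.7748.
df = n − 2 = 58.
Two-sided p ≈ 0.4416, which is ≥ 0.05, so fail to reject H₀.
The data do not give significant evidence of an association between curing temperature and tensile strength.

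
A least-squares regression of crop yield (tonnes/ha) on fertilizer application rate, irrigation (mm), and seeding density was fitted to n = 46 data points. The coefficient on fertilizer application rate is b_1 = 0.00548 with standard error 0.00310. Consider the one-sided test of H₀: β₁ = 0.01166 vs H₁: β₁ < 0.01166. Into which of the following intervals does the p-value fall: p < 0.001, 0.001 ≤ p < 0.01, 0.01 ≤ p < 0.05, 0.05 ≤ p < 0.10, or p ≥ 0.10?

t = (0.00548 − 0.01166) / 0.00310 = -1.994.
df = n − k − 1 = 46 − 3 − 1 = 42.
One-sided p = P(T_{42} < t) ≈ 0.0264.
So 0.01 ≤ p < 0.05.

0.01 ≤ p < 0.05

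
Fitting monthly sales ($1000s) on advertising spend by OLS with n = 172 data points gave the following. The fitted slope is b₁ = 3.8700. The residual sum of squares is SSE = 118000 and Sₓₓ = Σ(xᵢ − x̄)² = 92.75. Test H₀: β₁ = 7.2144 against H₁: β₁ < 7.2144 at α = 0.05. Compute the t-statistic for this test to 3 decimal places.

t = -1.223

MSE = SSE/(n − 2) = 118000/170 = 694.118.
SE(b₁) = √(MSE/Sₓₓ) = √(694.118/92.75) = 2.73564.
t = (3.8700 − 7.2144) / 2.73564 = -1.223.
df = n − 2 = 170.
One-sided p ≈ 0.1116, which is ≥ 0.05, so fail to reject H₀.
The data do not give significant evidence that the true slope on advertising spend is below 7.2144 $1000s per unit.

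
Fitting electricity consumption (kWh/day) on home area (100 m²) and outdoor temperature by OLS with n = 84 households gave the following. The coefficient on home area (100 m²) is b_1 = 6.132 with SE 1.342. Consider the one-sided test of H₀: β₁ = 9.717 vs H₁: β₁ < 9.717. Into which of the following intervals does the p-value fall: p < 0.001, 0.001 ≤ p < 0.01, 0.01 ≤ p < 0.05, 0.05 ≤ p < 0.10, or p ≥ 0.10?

t = (6.132 − 9.717) / 1.342 = -2.671.
df = n − k − 1 = 84 − 2 − 1 = 81.
One-sided p = P(T_{81} < t) ≈ 0.0046.
So 0.001 ≤ p < 0.01.

0.001 ≤ p < 0.01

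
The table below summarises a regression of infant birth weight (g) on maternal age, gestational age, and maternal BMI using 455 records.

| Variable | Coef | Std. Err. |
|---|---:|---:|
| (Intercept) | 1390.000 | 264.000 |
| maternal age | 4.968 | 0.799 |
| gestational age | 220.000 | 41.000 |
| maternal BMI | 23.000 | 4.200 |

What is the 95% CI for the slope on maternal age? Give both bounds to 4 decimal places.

Read off: b = 4.968, SE = 0.799 for maternal age.
df = n − k − 1 = 455 − 3 − 1 = 451.
t* = t_{0.025, 451} = 1.965238.
Margin = t* × SE = 1.965238 × 0.799 = 1.570225.
CI: 4.968 ± 1.570225 → (3.3978, 6.5382).

(3.3978, 6.5382)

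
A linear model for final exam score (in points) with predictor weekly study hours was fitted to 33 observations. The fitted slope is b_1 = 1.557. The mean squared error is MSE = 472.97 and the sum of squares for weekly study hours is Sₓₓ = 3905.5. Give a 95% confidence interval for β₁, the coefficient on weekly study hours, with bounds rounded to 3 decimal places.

SE(b_1) = √(MSE/Sₓₓ) = √(472.97/3905.5) = 0.347999.
df = n − 2 = 31.
t* = t_{0.025, 31} = 2.039513.
Margin = t* × SE = 2.039513 × 0.347999 = 0.70975.
CI: 1.557 ± 0.70975 → (0.847, 2.267).
With 95% confidence, each one-unit increase in weekly study hours is associated with a change of between 0.847 and 2.267 points in final exam score.

(0.847, 2.267)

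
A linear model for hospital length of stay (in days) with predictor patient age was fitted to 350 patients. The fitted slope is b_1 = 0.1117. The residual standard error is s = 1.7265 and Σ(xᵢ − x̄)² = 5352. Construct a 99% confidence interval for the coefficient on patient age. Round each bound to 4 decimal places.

(0.0506, 0.1728)

SE(b_1) = s/√Sₓₓ = 1.7265/√5352 = 0.0235998.
df = n − 2 = 348.
t* = t_{0.005, 348} = 2.590031.
Margin = t* × SE = 2.590031 × 0.0235998 = 0.061124.
CI: 0.1117 ± 0.061124 → (0.0506, 0.1728).
With 99% confidence, each one-unit increase in patient age is associated with a change of between 0.0506 and 0.1728 days in hospital length of stay.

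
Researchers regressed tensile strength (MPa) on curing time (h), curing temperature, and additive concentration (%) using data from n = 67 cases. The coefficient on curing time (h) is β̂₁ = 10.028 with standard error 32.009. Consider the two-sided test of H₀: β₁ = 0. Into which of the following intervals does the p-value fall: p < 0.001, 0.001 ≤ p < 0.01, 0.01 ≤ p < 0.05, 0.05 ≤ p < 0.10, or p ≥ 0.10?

p ≥ 0.10

t = 10.028 / 32.009 = 0.313.
df = n − k − 1 = 67 − 3 − 1 = 63.
Two-sided p = 2·P(T_{63} > |t|) ≈ 0.7551.
So p ≥ 0.10.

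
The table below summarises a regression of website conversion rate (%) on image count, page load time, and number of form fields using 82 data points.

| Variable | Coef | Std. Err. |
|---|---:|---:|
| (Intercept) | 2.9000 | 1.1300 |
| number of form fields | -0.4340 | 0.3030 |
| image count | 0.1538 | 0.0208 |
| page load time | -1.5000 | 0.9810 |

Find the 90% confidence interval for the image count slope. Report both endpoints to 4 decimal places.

(0.1192, 0.1884)

Read off: b = 0.1538, SE = 0.0208 for image count.
df = n − k − 1 = 82 − 3 − 1 = 78.
t* = t_{0.05, 78} = 1.664625.
Margin = t* × SE = 1.664625 × 0.0208 = 0.034624.
CI: 0.1538 ± 0.034624 → (0.1192, 0.1884).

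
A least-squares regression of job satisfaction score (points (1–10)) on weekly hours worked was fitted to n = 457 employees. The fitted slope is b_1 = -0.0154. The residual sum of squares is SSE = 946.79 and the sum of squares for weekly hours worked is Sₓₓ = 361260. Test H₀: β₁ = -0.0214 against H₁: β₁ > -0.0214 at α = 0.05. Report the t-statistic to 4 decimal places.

t = 2.5000

MSE = SSE/(n − 2) = 946.79/455 = 2.08086.
SE(b_1) = √(MSE/Sₓₓ) = √(2.08086/361260) = 0.0024.
t = (-0.0154 − (-0.0214)) / 0.0024 = 2.5000.
df = n − 2 = 455.
One-sided p ≈ 0.0064, which is < 0.05, so reject H₀.
There is evidence that the true slope on weekly hours worked exceeds -0.0214 points (1–10) per unit.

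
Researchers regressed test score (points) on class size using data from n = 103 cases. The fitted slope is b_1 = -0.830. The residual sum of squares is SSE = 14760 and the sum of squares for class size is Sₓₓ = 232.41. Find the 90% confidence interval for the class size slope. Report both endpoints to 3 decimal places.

MSE = SSE/(n − 2) = 14760/101 = 146.139.
SE(b_1) = √(MSE/Sₓₓ) = √(146.139/232.41) = 0.792967.
df = n − 2 = 101.
t* = t_{0.05, 101} = 1.660081.
Margin = t* × SE = 1.660081 × 0.792967 = 1.31639.
CI: -0.830 ± 1.31639 → (-2.146, 0.486).
With 90% confidence, each one-unit increase in class size is associated with a change of between -2.146 and 0.486 points in test score.

(-2.146, 0.486)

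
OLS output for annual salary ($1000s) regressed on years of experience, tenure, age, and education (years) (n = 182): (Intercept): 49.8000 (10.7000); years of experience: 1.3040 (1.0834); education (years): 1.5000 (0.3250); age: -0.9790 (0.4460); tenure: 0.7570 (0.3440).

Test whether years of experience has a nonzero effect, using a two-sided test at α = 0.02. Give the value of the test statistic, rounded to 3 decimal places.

t = 1.204

Read off: b = 1.3040, SE = 1.0834 for years of experience.
H₀: β₁ = 0 vs H₁: β₁ ≠ 0.
t = 1.3040 / 1.0834 = 1.204.
df = n − k − 1 = 182 − 4 − 1 = 177.
Two-sided p ≈ 0.2303, which is ≥ 0.02, so fail to reject H₀.
The data do not give significant evidence of an association between years of experience and annual salary, after adjusting for the other predictors.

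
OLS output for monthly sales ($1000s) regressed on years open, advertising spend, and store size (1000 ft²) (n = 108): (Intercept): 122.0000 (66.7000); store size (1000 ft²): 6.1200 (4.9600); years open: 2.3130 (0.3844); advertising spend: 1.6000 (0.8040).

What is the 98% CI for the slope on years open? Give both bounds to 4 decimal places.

Read off: b = 2.3130, SE = 0.3844 for years open.
df = n − k − 1 = 108 − 3 − 1 = 104.
t* = t_{0.01, 104} = 2.362739.
Margin = t* × SE = 2.362739 × 0.3844 = 0.908237.
CI: 2.3130 ± 0.908237 → (1.4048, 3.2212).

(1.4048, 3.2212)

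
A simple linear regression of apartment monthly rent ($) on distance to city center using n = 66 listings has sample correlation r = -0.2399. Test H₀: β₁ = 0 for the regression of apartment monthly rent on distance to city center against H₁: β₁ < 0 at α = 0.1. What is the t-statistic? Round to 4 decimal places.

t = r·√(n − 2)/√(1 − r²) = -0.2399·√64/√0.942448 = -1.9769.
df = n − 2 = 64.
One-sided p ≈ 0.0262, which is < 0.1, so reject H₀.
There is evidence of a linear association between distance to city center and apartment monthly rent.

t = -1.9769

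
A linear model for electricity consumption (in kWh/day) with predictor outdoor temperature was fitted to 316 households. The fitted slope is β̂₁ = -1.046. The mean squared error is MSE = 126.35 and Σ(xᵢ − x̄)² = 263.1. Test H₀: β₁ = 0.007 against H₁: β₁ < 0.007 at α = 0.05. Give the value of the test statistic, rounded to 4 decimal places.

SE(β̂₁) = √(MSE/Sₓₓ) = √(126.35/263.1) = 0.69299.
t = (-1.046 − 0.007) / 0.69299 = -1.5195.
df = n − 2 = 314.
One-sided p ≈ 0.0648, which is ≥ 0.05, so fail to reject H₀.
The data do not give significant evidence that the true slope on outdoor temperature is below 0.007 kWh/day per unit.

t = -1.5195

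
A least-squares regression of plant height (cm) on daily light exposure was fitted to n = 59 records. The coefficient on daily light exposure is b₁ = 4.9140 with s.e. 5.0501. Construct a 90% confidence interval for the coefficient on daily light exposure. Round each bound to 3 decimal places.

df = n − 2 = 59 − 2 = 57.
t* = t_{0.05, 57} = 1.672029.
Margin = t* × SE = 1.672029 × 5.0501 = 8.44391.
CI: 4.9140 ± 8.44391 → (-3.530, 13.358).
With 90% confidence, each one-unit increase in daily light exposure is associated with a change of between -3.530 and 13.358 cm in plant height.

(-3.530, 13.358)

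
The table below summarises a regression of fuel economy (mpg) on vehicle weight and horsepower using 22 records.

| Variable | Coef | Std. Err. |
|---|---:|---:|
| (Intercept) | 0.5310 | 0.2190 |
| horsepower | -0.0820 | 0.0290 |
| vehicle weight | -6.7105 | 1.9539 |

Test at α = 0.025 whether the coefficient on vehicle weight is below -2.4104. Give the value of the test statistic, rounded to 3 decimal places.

Read off: b = -6.7105, SE = 1.9539 for vehicle weight.
H₀: β₁ = -2.4104 vs H₁: β₁ < -2.4104.
t = (-6.7105 − (-2.4104)) / 1.9539 = -2.201.
df = n − k − 1 = 22 − 2 − 1 = 19.
One-sided p ≈ 0.0202, which is < 0.025, so reject H₀.
There is evidence that the true slope on vehicle weight is below -2.4104 mpg per unit, holding the other predictors fixed.

t = -2.201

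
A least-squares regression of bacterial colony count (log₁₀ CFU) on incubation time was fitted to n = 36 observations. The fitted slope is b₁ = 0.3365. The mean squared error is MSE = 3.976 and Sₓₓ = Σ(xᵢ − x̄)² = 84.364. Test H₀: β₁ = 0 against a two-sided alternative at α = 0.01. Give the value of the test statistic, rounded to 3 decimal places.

SE(b₁) = √(MSE/Sₓₓ) = √(3.976/84.364) = 0.217092.
t = 0.3365 / 0.217092 = 1.550.
df = n − 2 = 34.
Two-sided p ≈ 0.1304, which is ≥ 0.01, so fail to reject H₀.
The data do not give significant evidence of an association between incubation time and bacterial colony count.

t = 1.550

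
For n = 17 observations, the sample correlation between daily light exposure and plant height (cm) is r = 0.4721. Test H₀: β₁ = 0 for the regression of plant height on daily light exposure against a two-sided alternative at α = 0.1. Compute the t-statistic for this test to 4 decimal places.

t = 2.0741

t = r·√(n − 2)/√(1 − r²) = 0.4721·√15/√0.777122 = 2.0741.
df = n − 2 = 15.
Two-sided p ≈ 0.0557, which is < 0.1, so reject H₀.
There is evidence of a linear association between daily light exposure and plant height.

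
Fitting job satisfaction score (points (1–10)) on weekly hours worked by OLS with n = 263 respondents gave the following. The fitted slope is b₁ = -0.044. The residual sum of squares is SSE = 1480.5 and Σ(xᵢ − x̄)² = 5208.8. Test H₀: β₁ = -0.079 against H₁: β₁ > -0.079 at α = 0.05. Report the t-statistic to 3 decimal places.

MSE = SSE/(n − 2) = 1480.5/261 = 5.67241.
SE(b₁) = √(MSE/Sₓₓ) = √(5.67241/5208.8) = 0.0330001.
t = (-0.044 − (-0.079)) / 0.0330001 = 1.061.
df = n − 2 = 261.
One-sided p ≈ 0.1449, which is ≥ 0.05, so fail to reject H₀.
The data do not give significant evidence that the true slope on weekly hours worked exceeds -0.079 points (1–10) per unit.

t = 1.061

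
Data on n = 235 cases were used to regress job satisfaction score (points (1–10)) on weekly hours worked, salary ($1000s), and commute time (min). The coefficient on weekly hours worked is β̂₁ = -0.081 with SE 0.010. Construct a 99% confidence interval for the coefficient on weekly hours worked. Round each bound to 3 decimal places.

(-0.107, -0.055)

df = n − k − 1 = 235 − 3 − 1 = 231.
t* = t_{0.005, 231} = 2.59728.
Margin = t* × SE = 2.59728 × 0.010 = 0.02597.
CI: -0.081 ± 0.02597 → (-0.107, -0.055).
With 99% confidence, each one-unit increase in weekly hours worked is associated with a change of between -0.107 and -0.055 points (1–10) in job satisfaction score, holding the other predictors fixed.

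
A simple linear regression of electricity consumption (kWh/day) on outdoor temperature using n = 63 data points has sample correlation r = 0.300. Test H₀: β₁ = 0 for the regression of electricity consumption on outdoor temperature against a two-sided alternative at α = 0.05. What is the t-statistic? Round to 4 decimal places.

t = r·√(n − 2)/√(1 − r²) = 0.300·√61/√0.91 = 2.4562.
df = n − 2 = 61.
Two-sided p ≈ 0.0169, which is < 0.05, so reject H₀.
There is evidence of a linear association between outdoor temperature and electricity consumption.

t = 2.4562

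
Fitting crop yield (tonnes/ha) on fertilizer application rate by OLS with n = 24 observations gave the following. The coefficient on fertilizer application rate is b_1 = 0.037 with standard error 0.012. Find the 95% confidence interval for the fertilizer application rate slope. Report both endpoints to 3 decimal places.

df = n − 2 = 24 − 2 = 22.
t* = t_{0.025, 22} = 2.073873.
Margin = t* × SE = 2.073873 × 0.012 = 0.02489.
CI: 0.037 ± 0.02489 → (0.012, 0.062).
With 95% confidence, each one-unit increase in fertilizer application rate is associated with a change of between 0.012 and 0.062 tonnes/ha in crop yield.

(0.012, 0.062)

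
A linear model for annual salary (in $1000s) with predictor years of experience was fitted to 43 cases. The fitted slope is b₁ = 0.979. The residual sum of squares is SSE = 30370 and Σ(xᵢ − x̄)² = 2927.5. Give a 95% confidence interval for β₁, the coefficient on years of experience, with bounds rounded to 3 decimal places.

(-0.037, 1.995)

MSE = SSE/(n − 2) = 30370/41 = 740.732.
SE(b₁) = √(MSE/Sₓₓ) = √(740.732/2927.5) = 0.503016.
df = n − 2 = 41.
t* = t_{0.025, 41} = 2.019541.
Margin = t* × SE = 2.019541 × 0.503016 = 1.01586.
CI: 0.979 ± 1.01586 → (-0.037, 1.995).
With 95% confidence, each one-unit increase in years of experience is associated with a change of between -0.037 and 1.995 $1000s in annual salary.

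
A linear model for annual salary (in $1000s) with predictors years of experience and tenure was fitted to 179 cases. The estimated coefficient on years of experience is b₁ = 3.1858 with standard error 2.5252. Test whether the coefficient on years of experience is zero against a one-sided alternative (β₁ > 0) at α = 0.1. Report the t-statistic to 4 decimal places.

t = 1.2616

H₀: β₁ = 0 vs H₁: β₁ > 0.
t = (b₁ − β₁⁰)/SE = 3.1858 / 2.5252 = 1.2616.
df = n − k − 1 = 179 − 2 − 1 = 176.
One-sided p ≈ 0.1044, which is ≥ 0.1, so fail to reject H₀.
The data do not give significant evidence that the true slope on years of experience is positive, holding the other predictors fixed.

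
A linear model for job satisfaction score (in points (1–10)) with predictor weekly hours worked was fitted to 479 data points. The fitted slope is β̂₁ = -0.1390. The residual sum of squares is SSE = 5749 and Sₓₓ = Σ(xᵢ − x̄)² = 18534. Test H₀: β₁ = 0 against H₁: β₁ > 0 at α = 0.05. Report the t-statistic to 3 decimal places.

MSE = SSE/(n − 2) = 5749/477 = 12.0524.
SE(β̂₁) = √(MSE/Sₓₓ) = √(12.0524/18534) = 0.0255007.
t = -0.1390 / 0.0255007 = -5.451.
df = n − 2 = 477.
One-sided p ≈ 1.0000, which is ≥ 0.05, so fail to reject H₀.
The data do not give significant evidence that the true slope on weekly hours worked is positive.

t = -5.451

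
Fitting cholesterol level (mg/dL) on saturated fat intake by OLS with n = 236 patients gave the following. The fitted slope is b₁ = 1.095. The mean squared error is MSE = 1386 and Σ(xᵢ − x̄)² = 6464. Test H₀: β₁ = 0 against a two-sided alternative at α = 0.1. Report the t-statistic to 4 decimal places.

SE(b₁) = √(MSE/Sₓₓ) = √(1386/6464) = 0.463053.
t = 1.095 / 0.463053 = 2.3647.
df = n − 2 = 234.
Two-sided p ≈ 0.0189, which is < 0.1, so reject H₀.
There is evidence that saturated fat intake is associated with cholesterol level.

t = 2.3647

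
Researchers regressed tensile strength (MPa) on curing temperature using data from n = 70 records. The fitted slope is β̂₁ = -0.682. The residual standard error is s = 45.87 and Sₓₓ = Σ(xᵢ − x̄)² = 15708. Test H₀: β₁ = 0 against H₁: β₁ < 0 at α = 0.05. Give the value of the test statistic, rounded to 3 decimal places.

t = -1.863

SE(β̂₁) = s/√Sₓₓ = 45.87/√15708 = 0.365989.
t = -0.682 / 0.365989 = -1.863.
df = n − 2 = 68.
One-sided p ≈ 0.0334, which is < 0.05, so reject H₀.
There is evidence that the true slope on curing temperature is negative.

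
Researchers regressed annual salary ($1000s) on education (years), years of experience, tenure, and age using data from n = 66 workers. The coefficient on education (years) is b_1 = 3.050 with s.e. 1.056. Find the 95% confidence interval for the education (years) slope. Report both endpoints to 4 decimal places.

df = n − k − 1 = 66 − 4 − 1 = 61.
t* = t_{0.025, 61} = 1.999624.
Margin = t* × SE = 1.999624 × 1.056 = 2.111603.
CI: 3.050 ± 2.111603 → (0.9384, 5.1616).
With 95% confidence, each one-unit increase in education (years) is associated with a change of between 0.9384 and 5.1616 $1000s in annual salary, holding the other predictors fixed.

(0.9384, 5.1616)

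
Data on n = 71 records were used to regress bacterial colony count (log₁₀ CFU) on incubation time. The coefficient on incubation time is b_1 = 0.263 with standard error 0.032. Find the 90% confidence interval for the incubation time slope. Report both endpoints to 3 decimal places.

df = n − 2 = 71 − 2 = 69.
t* = t_{0.05, 69} = 1.667239.
Margin = t* × SE = 1.667239 × 0.032 = 0.05335.
CI: 0.263 ± 0.05335 → (0.210, 0.316).
With 90% confidence, each one-unit increase in incubation time is associated with a change of between 0.210 and 0.316 log₁₀ CFU in bacterial colony count.

(0.210, 0.316)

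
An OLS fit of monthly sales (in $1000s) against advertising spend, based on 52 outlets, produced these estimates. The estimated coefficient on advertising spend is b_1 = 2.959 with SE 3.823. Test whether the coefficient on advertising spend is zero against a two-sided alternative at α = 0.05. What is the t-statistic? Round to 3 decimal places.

t = 0.774

H₀: β₁ = 0 vs H₁: β₁ ≠ 0.
t = (b_1 − β₁⁰)/SE = 2.959 / 3.823 = 0.774.
df = n − 2 = 52 − 2 = 50.
Two-sided p ≈ 0.4426, which is ≥ 0.05, so fail to reject H₀.
The data do not give significant evidence of an association between advertising spend and monthly sales.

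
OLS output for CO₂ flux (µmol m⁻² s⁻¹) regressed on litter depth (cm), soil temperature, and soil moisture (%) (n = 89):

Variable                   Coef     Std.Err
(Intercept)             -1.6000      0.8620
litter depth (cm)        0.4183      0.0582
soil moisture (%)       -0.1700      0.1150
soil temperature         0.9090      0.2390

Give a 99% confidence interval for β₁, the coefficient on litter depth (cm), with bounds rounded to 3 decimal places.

Read off: b = 0.4183, SE = 0.0582 for litter depth (cm).
df = n − k − 1 = 89 − 3 − 1 = 85.
t* = t_{0.005, 85} = 2.634914.
Margin = t* × SE = 2.634914 × 0.0582 = 0.15335.
CI: 0.4183 ± 0.15335 → (0.265, 0.572).

(0.265, 0.572)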